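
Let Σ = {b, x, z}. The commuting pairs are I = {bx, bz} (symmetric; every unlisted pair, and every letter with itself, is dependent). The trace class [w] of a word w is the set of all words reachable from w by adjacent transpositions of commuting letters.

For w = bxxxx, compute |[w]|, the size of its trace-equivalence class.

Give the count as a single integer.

0(b) covers ∅
1(x) covers ∅
2(x) covers 1:x
3(x) covers 2:x
4(x) covers 3:x
floor of heap: 0:b, 1:x
completions by unplaced set U, small U first (add the entries for U minus each lowest piece of U):
  |U|=1: {0}:1  {4}:1
  |U|=2: {0,4}:2  {3,4}:1
  |U|=3: {0,3,4}:3  {2,3,4}:1
  start at 0(b): 1
  start at 1(x): 4
sum over floor = 5

5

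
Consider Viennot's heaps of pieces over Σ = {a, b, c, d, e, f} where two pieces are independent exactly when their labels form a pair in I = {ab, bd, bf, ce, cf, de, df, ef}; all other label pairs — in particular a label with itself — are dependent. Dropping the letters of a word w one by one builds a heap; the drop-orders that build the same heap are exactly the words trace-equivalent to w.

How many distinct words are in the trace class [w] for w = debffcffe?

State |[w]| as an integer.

piece 0:d — minimal
piece 1:e — minimal
piece 2:b rests on {1:e}
piece 3:f — minimal
piece 4:f rests on {3:f}
piece 5:c rests on {0:d, 2:b}
piece 6:f rests on {4:f}
piece 7:f rests on {6:f}
piece 8:e rests on {2:b}
minimal pieces: {0:d, 1:e, 3:f}
ways to finish when only these pieces remain (= sum over removing one remaining piece with nothing left below it):
  1 left: {5}→1  {7}→1  {8}→1
  2 left: {0,5}→1  {5,7}→2  {5,8}→2  {6,7}→1  {7,8}→2
  3 left: {0,5,7}→3  {0,5,8}→3  {2,5,8}→2  {4,6,7}→1  {5,6,7}→3  {5,7,8}→6  {6,7,8}→3
  4 left: {0,2,5,8}→5  {0,5,6,7}→6  {0,5,7,8}→12  {1,2,5,8}→2  {2,5,7,8}→8  {3,4,6,7}→1  {4,5,6,7}→4  {4,6,7,8}→4  {5,6,7,8}→12
  5 left: {0,1,2,5,8}→7  {0,2,5,7,8}→25  {0,4,5,6,7}→10  {0,5,6,7,8}→30  {1,2,5,7,8}→10  {2,5,6,7,8}→20  {3,4,5,6,7}→5  {3,4,6,7,8}→5  {4,5,6,7,8}→20
  6 left: {0,1,2,5,7,8}→42  {0,2,5,6,7,8}→75  {0,3,4,5,6,7}→15  {0,4,5,6,7,8}→60  {1,2,5,6,7,8}→30  {2,4,5,6,7,8}→40  {3,4,5,6,7,8}→30
  7 left: {0,1,2,5,6,7,8}→147  {0,2,4,5,6,7,8}→175  {0,3,4,5,6,7,8}→105  {1,2,4,5,6,7,8}→70  {2,3,4,5,6,7,8}→70
  placing 0:d first → 140 extensions
  placing 1:e first → 350 extensions
  placing 3:f first → 392 extensions
total linear extensions = 882

882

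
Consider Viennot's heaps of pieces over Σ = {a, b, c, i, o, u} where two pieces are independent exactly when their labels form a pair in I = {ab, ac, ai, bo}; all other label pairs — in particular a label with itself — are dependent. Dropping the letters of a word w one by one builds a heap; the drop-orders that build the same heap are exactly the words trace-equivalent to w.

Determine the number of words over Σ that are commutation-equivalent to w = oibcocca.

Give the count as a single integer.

3

drop 0:o onto floor
drop 1:i onto {0:o}
drop 2:b onto {1:i}
drop 3:c onto {2:b}
drop 4:o onto {3:c}
drop 5:c onto {4:o}
drop 6:c onto {5:c}
drop 7:a onto {4:o}
ground layer = {0:o}
drop-orders for the pieces not yet dropped (sum over which currently-grounded one goes next):
  1 to go: {6} 1  {7} 1
  2 to go: {5,6} 1  {6,7} 2
  3 to go: {5,6,7} 3
  4 to go: {4,5,6,7} 3
  5 to go: {3,4,5,6,7} 3
  6 to go: {2,3,4,5,6,7} 3
  if 0:o drops first: 3 orders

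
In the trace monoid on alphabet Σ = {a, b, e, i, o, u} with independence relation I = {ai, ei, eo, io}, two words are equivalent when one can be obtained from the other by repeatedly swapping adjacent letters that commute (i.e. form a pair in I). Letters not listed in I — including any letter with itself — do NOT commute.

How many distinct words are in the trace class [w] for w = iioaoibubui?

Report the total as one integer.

20

0(i) covers ∅
1(i) covers 0:i
2(o) covers ∅
3(a) covers 2:o
4(o) covers 3:a
5(i) covers 1:i
6(b) covers 4:o, 5:i
7(u) covers 6:b
8(b) covers 7:u
9(u) covers 8:b
10(i) covers 9:u
floor of heap: 0:i, 2:o
completions by unplaced set U, small U first (add the entries for U minus each lowest piece of U):
  |U|=1: {10}:1
  |U|=2: {9,10}:1
  |U|=3: {8,9,10}:1
  |U|=4: {7,8,9,10}:1
  |U|=5: {6,7,8,9,10}:1
  |U|=6: {4,6,7,8,9,10}:1  {5,6,7,8,9,10}:1
  |U|=7: {1,5,6,7,8,9,10}:1  {3,4,6,7,8,9,10}:1  {4,5,6,7,8,9,10}:2
  |U|=8: {0,1,5,6,7,8,9,10}:1  {1,4,5,6,7,8,9,10}:3  {2,3,4,6,7,8,9,10}:1  {3,4,5,6,7,8,9,10}:3
  |U|=9: {0,1,4,5,6,7,8,9,10}:4  {1,3,4,5,6,7,8,9,10}:6  {2,3,4,5,6,7,8,9,10}:4
  start at 0(i): 10
  start at 2(o): 10
sum over floor = 20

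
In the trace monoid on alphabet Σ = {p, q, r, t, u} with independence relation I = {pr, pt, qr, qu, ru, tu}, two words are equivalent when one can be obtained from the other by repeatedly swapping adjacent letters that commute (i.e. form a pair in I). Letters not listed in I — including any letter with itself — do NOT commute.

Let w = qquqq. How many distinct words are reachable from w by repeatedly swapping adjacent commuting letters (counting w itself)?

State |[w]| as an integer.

#0=q has no predecessor
#1=q depends on [0:q]
#2=u has no predecessor
#3=q depends on [1:q]
#4=q depends on [3:q]
sources: [0:q, 2:u]
N(rest) = Σ N(rest − s) over sources s of rest; N(one piece) = 1:
  size 1 → [2]=1  [4]=1
  size 2 → [2,4]=2  [3,4]=1
  size 3 → [1,3,4]=1  [2,3,4]=3
  first=0(q) contributes 4
  first=2(u) contributes 1
|[w]| = 5

5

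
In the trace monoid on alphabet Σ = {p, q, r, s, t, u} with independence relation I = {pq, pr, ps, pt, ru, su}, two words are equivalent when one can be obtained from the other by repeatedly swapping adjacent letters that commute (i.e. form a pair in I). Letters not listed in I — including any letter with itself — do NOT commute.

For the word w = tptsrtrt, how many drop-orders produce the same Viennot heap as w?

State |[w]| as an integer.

drop 0:t onto floor
drop 1:p onto floor
drop 2:t onto {0:t}
drop 3:s onto {2:t}
drop 4:r onto {3:s}
drop 5:t onto {4:r}
drop 6:r onto {5:t}
drop 7:t onto {6:r}
ground layer = {0:t, 1:p}
drop-orders for the pieces not yet dropped (sum over which currently-grounded one goes next):
  1 to go: {1} 1  {7} 1
  2 to go: {1,7} 2  {6,7} 1
  3 to go: {1,6,7} 3  {5,6,7} 1
  4 to go: {1,5,6,7} 4  {4,5,6,7} 1
  5 to go: {1,4,5,6,7} 5  {3,4,5,6,7} 1
  6 to go: {1,3,4,5,6,7} 6  {2,3,4,5,6,7} 1
  if 0:t drops first: 7 orders
  if 1:p drops first: 1 orders
heap linearizations: 8

8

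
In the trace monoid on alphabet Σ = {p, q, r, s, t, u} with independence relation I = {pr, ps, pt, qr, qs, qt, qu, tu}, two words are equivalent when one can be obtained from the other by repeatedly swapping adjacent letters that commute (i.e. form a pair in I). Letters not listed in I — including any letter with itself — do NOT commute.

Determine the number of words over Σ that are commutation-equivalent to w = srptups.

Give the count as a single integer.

17

#0=s has no predecessor
#1=r depends on [0:s]
#2=p has no predecessor
#3=t depends on [1:r]
#4=u depends on [1:r, 2:p]
#5=p depends on [4:u]
#6=s depends on [3:t, 4:u]
sources: [0:s, 2:p]
N(rest) = Σ N(rest − s) over sources s of rest; N(one piece) = 1:
  size 1 → [5]=1  [6]=1
  size 2 → [3,6]=1  [5,6]=2
  size 3 → [3,5,6]=3  [4,5,6]=2
  size 4 → [2,4,5,6]=2  [3,4,5,6]=5
  size 5 → [1,3,4,5,6]=5  [2,3,4,5,6]=7
  first=0(s) contributes 12
  first=2(p) contributes 5
|[w]| = 17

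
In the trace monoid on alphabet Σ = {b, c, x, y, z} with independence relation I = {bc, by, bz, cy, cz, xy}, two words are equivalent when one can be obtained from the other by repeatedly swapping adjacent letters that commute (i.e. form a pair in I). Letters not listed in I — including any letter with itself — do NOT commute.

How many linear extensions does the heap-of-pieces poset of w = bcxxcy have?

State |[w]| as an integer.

0(b) covers ∅
1(c) covers ∅
2(x) covers 0:b, 1:c
3(x) covers 2:x
4(c) covers 3:x
5(y) covers ∅
floor of heap: 0:b, 1:c, 5:y
completions by unplaced set U, small U first (add the entries for U minus each lowest piece of U):
  |U|=1: {4}:1  {5}:1
  |U|=2: {3,4}:1  {4,5}:2
  |U|=3: {2,3,4}:1  {3,4,5}:3
  |U|=4: {0,2,3,4}:1  {1,2,3,4}:1  {2,3,4,5}:4
  start at 0(b): 5
  start at 1(c): 5
  start at 5(y): 2
sum over floor = 12

12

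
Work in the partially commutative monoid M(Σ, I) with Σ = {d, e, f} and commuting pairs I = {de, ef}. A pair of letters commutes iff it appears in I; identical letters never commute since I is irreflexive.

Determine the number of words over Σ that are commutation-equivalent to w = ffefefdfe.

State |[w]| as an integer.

piece 0:f — minimal
piece 1:f rests on {0:f}
piece 2:e — minimal
piece 3:f rests on {1:f}
piece 4:e rests on {2:e}
piece 5:f rests on {3:f}
piece 6:d rests on {5:f}
piece 7:f rests on {6:d}
piece 8:e rests on {4:e}
minimal pieces: {0:f, 2:e}
ways to finish when only these pieces remain (= sum over removing one remaining piece with nothing left below it):
  1 left: {7}→1  {8}→1
  2 left: {4,8}→1  {6,7}→1  {7,8}→2
  3 left: {2,4,8}→1  {4,7,8}→3  {5,6,7}→1  {6,7,8}→3
  4 left: {2,4,7,8}→4  {3,5,6,7}→1  {4,6,7,8}→6  {5,6,7,8}→4
  5 left: {1,3,5,6,7}→1  {2,4,6,7,8}→10  {3,5,6,7,8}→5  {4,5,6,7,8}→10
  6 left: {0,1,3,5,6,7}→1  {1,3,5,6,7,8}→6  {2,4,5,6,7,8}→20  {3,4,5,6,7,8}→15
  7 left: {0,1,3,5,6,7,8}→7  {1,3,4,5,6,7,8}→21  {2,3,4,5,6,7,8}→35
  placing 0:f first → 56 extensions
  placing 2:e first → 28 extensions
total linear extensions = 84

84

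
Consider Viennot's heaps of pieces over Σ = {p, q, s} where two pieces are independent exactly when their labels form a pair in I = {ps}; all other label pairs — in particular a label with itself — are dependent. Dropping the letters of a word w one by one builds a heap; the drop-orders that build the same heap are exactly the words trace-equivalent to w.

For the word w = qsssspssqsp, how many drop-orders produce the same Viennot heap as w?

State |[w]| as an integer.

14

piece 0:q — minimal
piece 1:s rests on {0:q}
piece 2:s rests on {1:s}
piece 3:s rests on {2:s}
piece 4:s rests on {3:s}
piece 5:p rests on {0:q}
piece 6:s rests on {4:s}
piece 7:s rests on {6:s}
piece 8:q rests on {5:p, 7:s}
piece 9:s rests on {8:q}
piece 10:p rests on {8:q}
minimal pieces: {0:q}
ways to finish when only these pieces remain (= sum over removing one remaining piece with nothing left below it):
  1 left: {9}→1  {10}→1
  2 left: {9,10}→2
  3 left: {8,9,10}→2
  4 left: {5,8,9,10}→2  {7,8,9,10}→2
  5 left: {5,7,8,9,10}→4  {6,7,8,9,10}→2
  6 left: {4,6,7,8,9,10}→2  {5,6,7,8,9,10}→6
  7 left: {3,4,6,7,8,9,10}→2  {4,5,6,7,8,9,10}→8
  8 left: {2,3,4,6,7,8,9,10}→2  {3,4,5,6,7,8,9,10}→10
  9 left: {1,2,3,4,6,7,8,9,10}→2  {2,3,4,5,6,7,8,9,10}→12
  placing 0:q first → 14 extensions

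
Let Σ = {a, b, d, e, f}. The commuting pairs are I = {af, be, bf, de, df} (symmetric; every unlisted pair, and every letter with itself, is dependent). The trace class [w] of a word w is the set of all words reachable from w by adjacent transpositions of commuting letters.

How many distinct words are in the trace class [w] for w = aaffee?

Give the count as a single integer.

6

piece 0:a — minimal
piece 1:a rests on {0:a}
piece 2:f — minimal
piece 3:f rests on {2:f}
piece 4:e rests on {1:a, 3:f}
piece 5:e rests on {4:e}
minimal pieces: {0:a, 2:f}
ways to finish when only these pieces remain (= sum over removing one remaining piece with nothing left below it):
  1 left: {5}→1
  2 left: {4,5}→1
  3 left: {1,4,5}→1  {3,4,5}→1
  4 left: {0,1,4,5}→1  {1,3,4,5}→2  {2,3,4,5}→1
  placing 0:a first → 3 extensions
  placing 2:f first → 3 extensions
total linear extensions = 6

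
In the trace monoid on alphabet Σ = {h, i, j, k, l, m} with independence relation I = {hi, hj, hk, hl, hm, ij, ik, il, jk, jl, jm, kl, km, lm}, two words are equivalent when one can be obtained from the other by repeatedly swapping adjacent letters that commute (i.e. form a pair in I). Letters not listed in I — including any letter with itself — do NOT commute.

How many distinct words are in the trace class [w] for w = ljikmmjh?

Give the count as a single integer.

0(l) covers ∅
1(j) covers ∅
2(i) covers ∅
3(k) covers ∅
4(m) covers 2:i
5(m) covers 4:m
6(j) covers 1:j
7(h) covers ∅
floor of heap: 0:l, 1:j, 2:i, 3:k, 7:h
completions by unplaced set U, small U first (add the entries for U minus each lowest piece of U):
  |U|=1: {0}:1  {3}:1  {5}:1  {6}:1  {7}:1
  |U|=2: {0,3}:2  {0,5}:2  {0,6}:2  {0,7}:2  {1,6}:1  {3,5}:2  {3,6}:2  {3,7}:2  {4,5}:1  {5,6}:2  {5,7}:2  {6,7}:2
  |U|=3: {0,1,6}:3  {0,3,5}:6  {0,3,6}:6  {0,3,7}:6  {0,4,5}:3  {0,5,6}:6  {0,5,7}:6  {0,6,7}:6  {1,3,6}:3  {1,5,6}:3  {1,6,7}:3  {2,4,5}:1  {3,4,5}:3  {3,5,6}:6  {3,5,7}:6  {3,6,7}:6  {4,5,6}:3  {4,5,7}:3  {5,6,7}:6
  |U|=4: {0,1,3,6}:12  {0,1,5,6}:12  {0,1,6,7}:12  {0,2,4,5}:4  {0,3,4,5}:12  {0,3,5,6}:24  {0,3,5,7}:24  {0,3,6,7}:24  {0,4,5,6}:12  {0,4,5,7}:12  {0,5,6,7}:24  {1,3,5,6}:12  {1,3,6,7}:12  {1,4,5,6}:6  {1,5,6,7}:12  {2,3,4,5}:4  {2,4,5,6}:4  {2,4,5,7}:4  {3,4,5,6}:12  {3,4,5,7}:12  {3,5,6,7}:24  {4,5,6,7}:12
  |U|=5: {0,1,3,5,6}:60  {0,1,3,6,7}:60  {0,1,4,5,6}:30  {0,1,5,6,7}:60  {0,2,3,4,5}:20  {0,2,4,5,6}:20  {0,2,4,5,7}:20  {0,3,4,5,6}:60  {0,3,4,5,7}:60  {0,3,5,6,7}:120  {0,4,5,6,7}:60  {1,2,4,5,6}:10  {1,3,4,5,6}:30  {1,3,5,6,7}:60  {1,4,5,6,7}:30  {2,3,4,5,6}:20  {2,3,4,5,7}:20  {2,4,5,6,7}:20  {3,4,5,6,7}:60
  |U|=6: {0,1,2,4,5,6}:60  {0,1,3,4,5,6}:180  {0,1,3,5,6,7}:360  {0,1,4,5,6,7}:180  {0,2,3,4,5,6}:120  {0,2,3,4,5,7}:120  {0,2,4,5,6,7}:120  {0,3,4,5,6,7}:360  {1,2,3,4,5,6}:60  {1,2,4,5,6,7}:60  {1,3,4,5,6,7}:180  {2,3,4,5,6,7}:120
  start at 0(l): 420
  start at 1(j): 840
  start at 2(i): 1260
  start at 3(k): 420
  start at 7(h): 420
sum over floor = 3360

3360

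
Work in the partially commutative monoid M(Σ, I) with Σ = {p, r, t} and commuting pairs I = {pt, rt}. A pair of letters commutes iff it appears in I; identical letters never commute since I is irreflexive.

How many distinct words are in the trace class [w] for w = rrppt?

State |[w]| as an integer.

#0=r has no predecessor
#1=r depends on [0:r]
#2=p depends on [1:r]
#3=p depends on [2:p]
#4=t has no predecessor
sources: [0:r, 4:t]
N(rest) = Σ N(rest − s) over sources s of rest; N(one piece) = 1:
  size 1 → [3]=1  [4]=1
  size 2 → [2,3]=1  [3,4]=2
  size 3 → [1,2,3]=1  [2,3,4]=3
  first=0(r) contributes 4
  first=4(t) contributes 1
|[w]| = 5

5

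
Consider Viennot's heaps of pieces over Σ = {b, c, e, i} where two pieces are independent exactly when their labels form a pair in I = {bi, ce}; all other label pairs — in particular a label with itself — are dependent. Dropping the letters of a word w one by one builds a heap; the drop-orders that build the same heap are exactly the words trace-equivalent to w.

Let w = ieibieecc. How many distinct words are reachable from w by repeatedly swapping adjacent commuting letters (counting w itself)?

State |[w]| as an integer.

#0=i has no predecessor
#1=e depends on [0:i]
#2=i depends on [1:e]
#3=b depends on [1:e]
#4=i depends on [2:i]
#5=e depends on [3:b, 4:i]
#6=e depends on [5:e]
#7=c depends on [3:b, 4:i]
#8=c depends on [7:c]
sources: [0:i]
N(rest) = Σ N(rest − s) over sources s of rest; N(one piece) = 1:
  size 1 → [6]=1  [8]=1
  size 2 → [5,6]=1  [6,8]=2  [7,8]=1
  size 3 → [5,6,8]=3  [6,7,8]=3
  size 4 → [5,6,7,8]=6
  size 5 → [3,5,6,7,8]=6  [4,5,6,7,8]=6
  size 6 → [2,4,5,6,7,8]=6  [3,4,5,6,7,8]=12
  size 7 → [2,3,4,5,6,7,8]=18
  first=0(i) contributes 18

18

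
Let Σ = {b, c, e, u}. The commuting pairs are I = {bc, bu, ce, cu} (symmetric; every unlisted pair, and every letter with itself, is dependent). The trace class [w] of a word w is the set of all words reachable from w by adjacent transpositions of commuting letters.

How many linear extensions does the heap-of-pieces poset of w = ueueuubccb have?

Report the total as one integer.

270

drop 0:u onto floor
drop 1:e onto {0:u}
drop 2:u onto {1:e}
drop 3:e onto {2:u}
drop 4:u onto {3:e}
drop 5:u onto {4:u}
drop 6:b onto {3:e}
drop 7:c onto floor
drop 8:c onto {7:c}
drop 9:b onto {6:b}
ground layer = {0:u, 7:c}
drop-orders for the pieces not yet dropped (sum over which currently-grounded one goes next):
  1 to go: {5} 1  {8} 1  {9} 1
  2 to go: {4,5} 1  {5,8} 2  {5,9} 2  {6,9} 1  {7,8} 1  {8,9} 2
  3 to go: {4,5,8} 3  {4,5,9} 3  {5,6,9} 3  {5,7,8} 3  {5,8,9} 6  {6,8,9} 3  {7,8,9} 3
  4 to go: {4,5,6,9} 6  {4,5,7,8} 6  {4,5,8,9} 12  {5,6,8,9} 12  {5,7,8,9} 12  {6,7,8,9} 6
  5 to go: {3,4,5,6,9} 6  {4,5,6,8,9} 30  {4,5,7,8,9} 30  {5,6,7,8,9} 30
  6 to go: {2,3,4,5,6,9} 6  {3,4,5,6,8,9} 36  {4,5,6,7,8,9} 90
  7 to go: {1,2,3,4,5,6,9} 6  {2,3,4,5,6,8,9} 42  {3,4,5,6,7,8,9} 126
  8 to go: {0,1,2,3,4,5,6,9} 6  {1,2,3,4,5,6,8,9} 48  {2,3,4,5,6,7,8,9} 168
  if 0:u drops first: 216 orders
  if 7:c drops first: 54 orders
heap linearizations: 270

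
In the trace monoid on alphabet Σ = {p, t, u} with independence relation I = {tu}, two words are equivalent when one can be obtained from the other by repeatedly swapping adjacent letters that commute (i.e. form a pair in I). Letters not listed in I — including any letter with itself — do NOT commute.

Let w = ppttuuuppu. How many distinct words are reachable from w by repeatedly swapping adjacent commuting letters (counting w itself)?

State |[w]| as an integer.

10

drop 0:p onto floor
drop 1:p onto {0:p}
drop 2:t onto {1:p}
drop 3:t onto {2:t}
drop 4:u onto {1:p}
drop 5:u onto {4:u}
drop 6:u onto {5:u}
drop 7:p onto {3:t, 6:u}
drop 8:p onto {7:p}
drop 9:u onto {8:p}
ground layer = {0:p}
drop-orders for the pieces not yet dropped (sum over which currently-grounded one goes next):
  1 to go: {9} 1
  2 to go: {8,9} 1
  3 to go: {7,8,9} 1
  4 to go: {3,7,8,9} 1  {6,7,8,9} 1
  5 to go: {2,3,7,8,9} 1  {3,6,7,8,9} 2  {5,6,7,8,9} 1
  6 to go: {2,3,6,7,8,9} 3  {3,5,6,7,8,9} 3  {4,5,6,7,8,9} 1
  7 to go: {2,3,5,6,7,8,9} 6  {3,4,5,6,7,8,9} 4
  8 to go: {2,3,4,5,6,7,8,9} 10
  if 0:p drops first: 10 orders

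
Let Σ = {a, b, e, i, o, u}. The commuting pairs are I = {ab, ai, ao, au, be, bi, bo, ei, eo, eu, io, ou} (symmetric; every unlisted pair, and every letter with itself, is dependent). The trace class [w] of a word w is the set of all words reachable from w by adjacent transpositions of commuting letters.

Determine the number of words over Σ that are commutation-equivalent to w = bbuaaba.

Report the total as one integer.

35

piece 0:b — minimal
piece 1:b rests on {0:b}
piece 2:u rests on {1:b}
piece 3:a — minimal
piece 4:a rests on {3:a}
piece 5:b rests on {2:u}
piece 6:a rests on {4:a}
minimal pieces: {0:b, 3:a}
ways to finish when only these pieces remain (= sum over removing one remaining piece with nothing left below it):
  1 left: {5}→1  {6}→1
  2 left: {2,5}→1  {4,6}→1  {5,6}→2
  3 left: {1,2,5}→1  {2,5,6}→3  {3,4,6}→1  {4,5,6}→3
  4 left: {0,1,2,5}→1  {1,2,5,6}→4  {2,4,5,6}→6  {3,4,5,6}→4
  5 left: {0,1,2,5,6}→5  {1,2,4,5,6}→10  {2,3,4,5,6}→10
  placing 0:b first → 20 extensions
  placing 3:a first → 15 extensions
total linear extensions = 35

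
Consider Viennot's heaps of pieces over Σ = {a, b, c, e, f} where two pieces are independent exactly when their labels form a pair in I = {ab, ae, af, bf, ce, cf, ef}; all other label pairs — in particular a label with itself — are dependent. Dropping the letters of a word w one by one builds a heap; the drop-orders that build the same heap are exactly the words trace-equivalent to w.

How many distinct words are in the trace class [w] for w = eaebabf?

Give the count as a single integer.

drop 0:e onto floor
drop 1:a onto floor
drop 2:e onto {0:e}
drop 3:b onto {2:e}
drop 4:a onto {1:a}
drop 5:b onto {3:b}
drop 6:f onto floor
ground layer = {0:e, 1:a, 6:f}
drop-orders for the pieces not yet dropped (sum over which currently-grounded one goes next):
  1 to go: {4} 1  {5} 1  {6} 1
  2 to go: {1,4} 1  {3,5} 1  {4,5} 2  {4,6} 2  {5,6} 2
  3 to go: {1,4,5} 3  {1,4,6} 3  {2,3,5} 1  {3,4,5} 3  {3,5,6} 3  {4,5,6} 6
  4 to go: {0,2,3,5} 1  {1,3,4,5} 6  {1,4,5,6} 12  {2,3,4,5} 4  {2,3,5,6} 4  {3,4,5,6} 12
  5 to go: {0,2,3,4,5} 5  {0,2,3,5,6} 5  {1,2,3,4,5} 10  {1,3,4,5,6} 30  {2,3,4,5,6} 20
  if 0:e drops first: 60 orders
  if 1:a drops first: 30 orders
  if 6:f drops first: 15 orders
heap linearizations: 105

105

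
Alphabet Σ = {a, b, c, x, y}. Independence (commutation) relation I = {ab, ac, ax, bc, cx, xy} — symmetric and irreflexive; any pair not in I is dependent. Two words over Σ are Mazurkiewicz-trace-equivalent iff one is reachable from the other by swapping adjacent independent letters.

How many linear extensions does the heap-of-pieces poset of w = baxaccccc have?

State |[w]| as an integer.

756

drop 0:b onto floor
drop 1:a onto floor
drop 2:x onto {0:b}
drop 3:a onto {1:a}
drop 4:c onto floor
drop 5:c onto {4:c}
drop 6:c onto {5:c}
drop 7:c onto {6:c}
drop 8:c onto {7:c}
ground layer = {0:b, 1:a, 4:c}
drop-orders for the pieces not yet dropped (sum over which currently-grounded one goes next):
  1 to go: {2} 1  {3} 1  {8} 1
  2 to go: {0,2} 1  {1,3} 1  {2,3} 2  {2,8} 2  {3,8} 2  {7,8} 1
  3 to go: {0,2,3} 3  {0,2,8} 3  {1,2,3} 3  {1,3,8} 3  {2,3,8} 6  {2,7,8} 3  {3,7,8} 3  {6,7,8} 1
  4 to go: {0,1,2,3} 6  {0,2,3,8} 12  {0,2,7,8} 6  {1,2,3,8} 12  {1,3,7,8} 6  {2,3,7,8} 12  {2,6,7,8} 4  {3,6,7,8} 4  {5,6,7,8} 1
  5 to go: {0,1,2,3,8} 30  {0,2,3,7,8} 30  {0,2,6,7,8} 10  {1,2,3,7,8} 30  {1,3,6,7,8} 10  {2,3,6,7,8} 20  {2,5,6,7,8} 5  {3,5,6,7,8} 5  {4,5,6,7,8} 1
  6 to go: {0,1,2,3,7,8} 90  {0,2,3,6,7,8} 60  {0,2,5,6,7,8} 15  {1,2,3,6,7,8} 60  {1,3,5,6,7,8} 15  {2,3,5,6,7,8} 30  {2,4,5,6,7,8} 6  {3,4,5,6,7,8} 6
  7 to go: {0,1,2,3,6,7,8} 210  {0,2,3,5,6,7,8} 105  {0,2,4,5,6,7,8} 21  {1,2,3,5,6,7,8} 105  {1,3,4,5,6,7,8} 21  {2,3,4,5,6,7,8} 42
  if 0:b drops first: 168 orders
  if 1:a drops first: 168 orders
  if 4:c drops first: 420 orders
heap linearizations: 756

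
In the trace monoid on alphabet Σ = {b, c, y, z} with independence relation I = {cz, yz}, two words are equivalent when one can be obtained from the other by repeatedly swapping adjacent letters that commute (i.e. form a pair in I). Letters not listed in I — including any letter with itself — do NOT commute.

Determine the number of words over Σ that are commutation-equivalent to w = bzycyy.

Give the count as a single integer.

drop 0:b onto floor
drop 1:z onto {0:b}
drop 2:y onto {0:b}
drop 3:c onto {2:y}
drop 4:y onto {3:c}
drop 5:y onto {4:y}
ground layer = {0:b}
drop-orders for the pieces not yet dropped (sum over which currently-grounded one goes next):
  1 to go: {1} 1  {5} 1
  2 to go: {1,5} 2  {4,5} 1
  3 to go: {1,4,5} 3  {3,4,5} 1
  4 to go: {1,3,4,5} 4  {2,3,4,5} 1
  if 0:b drops first: 5 orders

5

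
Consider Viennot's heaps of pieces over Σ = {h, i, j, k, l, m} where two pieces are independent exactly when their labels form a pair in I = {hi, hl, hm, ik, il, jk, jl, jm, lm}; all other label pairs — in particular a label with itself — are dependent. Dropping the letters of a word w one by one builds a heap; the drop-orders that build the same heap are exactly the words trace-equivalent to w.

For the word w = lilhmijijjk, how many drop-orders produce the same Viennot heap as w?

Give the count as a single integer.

#0=l has no predecessor
#1=i has no predecessor
#2=l depends on [0:l]
#3=h has no predecessor
#4=m depends on [1:i]
#5=i depends on [4:m]
#6=j depends on [3:h, 5:i]
#7=i depends on [6:j]
#8=j depends on [7:i]
#9=j depends on [8:j]
#10=k depends on [2:l, 3:h, 4:m]
sources: [0:l, 1:i, 3:h]
N(rest) = Σ N(rest − s) over sources s of rest; N(one piece) = 1:
  size 1 → [9]=1  [10]=1
  size 2 → [2,10]=1  [8,9]=1  [9,10]=2
  size 3 → [0,2,10]=1  [2,9,10]=3  [7,8,9]=1  [8,9,10]=3
  size 4 → [0,2,9,10]=4  [2,8,9,10]=6  [6,7,8,9]=1  [7,8,9,10]=4
  size 5 → [0,2,8,9,10]=10  [2,7,8,9,10]=10  [5,6,7,8,9]=1  [6,7,8,9,10]=5
  size 6 → [0,2,7,8,9,10]=20  [2,6,7,8,9,10]=15  [3,6,7,8,9,10]=5  [5,6,7,8,9,10]=6
  size 7 → [0,2,6,7,8,9,10]=35  [2,3,6,7,8,9,10]=20  [2,5,6,7,8,9,10]=21  [3,5,6,7,8,9,10]=11  [4,5,6,7,8,9,10]=6
  size 8 → [0,2,3,6,7,8,9,10]=55  [0,2,5,6,7,8,9,10]=56  [1,4,5,6,7,8,9,10]=6  [2,3,5,6,7,8,9,10]=52  [2,4,5,6,7,8,9,10]=27  [3,4,5,6,7,8,9,10]=17
  size 9 → [0,2,3,5,6,7,8,9,10]=163  [0,2,4,5,6,7,8,9,10]=83  [1,2,4,5,6,7,8,9,10]=33  [1,3,4,5,6,7,8,9,10]=23  [2,3,4,5,6,7,8,9,10]=96
  first=0(l) contributes 152
  first=1(i) contributes 342
  first=3(h) contributes 116
|[w]| = 610

610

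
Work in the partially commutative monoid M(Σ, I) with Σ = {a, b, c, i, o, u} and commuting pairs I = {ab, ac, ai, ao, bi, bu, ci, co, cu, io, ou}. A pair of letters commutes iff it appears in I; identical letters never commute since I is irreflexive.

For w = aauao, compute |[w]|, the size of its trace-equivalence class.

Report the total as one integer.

5

0(a) covers ∅
1(a) covers 0:a
2(u) covers 1:a
3(a) covers 2:u
4(o) covers ∅
floor of heap: 0:a, 4:o
completions by unplaced set U, small U first (add the entries for U minus each lowest piece of U):
  |U|=1: {3}:1  {4}:1
  |U|=2: {2,3}:1  {3,4}:2
  |U|=3: {1,2,3}:1  {2,3,4}:3
  start at 0(a): 4
  start at 4(o): 1
sum over floor = 5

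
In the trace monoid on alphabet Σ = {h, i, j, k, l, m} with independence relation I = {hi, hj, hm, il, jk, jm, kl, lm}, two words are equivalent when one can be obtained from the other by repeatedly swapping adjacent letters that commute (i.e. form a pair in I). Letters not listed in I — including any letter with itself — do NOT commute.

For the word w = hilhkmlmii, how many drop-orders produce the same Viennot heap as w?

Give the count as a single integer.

drop 0:h onto floor
drop 1:i onto floor
drop 2:l onto {0:h}
drop 3:h onto {2:l}
drop 4:k onto {1:i, 3:h}
drop 5:m onto {4:k}
drop 6:l onto {3:h}
drop 7:m onto {5:m}
drop 8:i onto {7:m}
drop 9:i onto {8:i}
ground layer = {0:h, 1:i}
drop-orders for the pieces not yet dropped (sum over which currently-grounded one goes next):
  1 to go: {6} 1  {9} 1
  2 to go: {6,9} 2  {8,9} 1
  3 to go: {6,8,9} 3  {7,8,9} 1
  4 to go: {5,7,8,9} 1  {6,7,8,9} 4
  5 to go: {4,5,7,8,9} 1  {5,6,7,8,9} 5
  6 to go: {1,4,5,7,8,9} 1  {4,5,6,7,8,9} 6
  7 to go: {1,4,5,6,7,8,9} 7  {3,4,5,6,7,8,9} 6
  8 to go: {1,3,4,5,6,7,8,9} 13  {2,3,4,5,6,7,8,9} 6
  if 0:h drops first: 19 orders
  if 1:i drops first: 6 orders
heap linearizations: 25

25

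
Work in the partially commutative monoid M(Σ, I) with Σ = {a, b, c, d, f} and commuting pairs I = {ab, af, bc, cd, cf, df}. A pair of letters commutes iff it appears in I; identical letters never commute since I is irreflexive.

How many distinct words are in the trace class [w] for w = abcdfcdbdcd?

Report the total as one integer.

668

piece 0:a — minimal
piece 1:b — minimal
piece 2:c rests on {0:a}
piece 3:d rests on {0:a, 1:b}
piece 4:f rests on {1:b}
piece 5:c rests on {2:c}
piece 6:d rests on {3:d}
piece 7:b rests on {4:f, 6:d}
piece 8:d rests on {7:b}
piece 9:c rests on {5:c}
piece 10:d rests on {8:d}
minimal pieces: {0:a, 1:b}
ways to finish when only these pieces remain (= sum over removing one remaining piece with nothing left below it):
  1 left: {9}→1  {10}→1
  2 left: {5,9}→1  {8,10}→1  {9,10}→2
  3 left: {2,5,9}→1  {5,9,10}→3  {7,8,10}→1  {8,9,10}→3
  4 left: {2,5,9,10}→4  {4,7,8,10}→1  {5,8,9,10}→6  {6,7,8,10}→1  {7,8,9,10}→4
  5 left: {2,5,8,9,10}→10  {3,6,7,8,10}→1  {4,6,7,8,10}→2  {4,7,8,9,10}→5  {5,7,8,9,10}→10  {6,7,8,9,10}→5
  6 left: {2,5,7,8,9,10}→20  {3,4,6,7,8,10}→3  {3,6,7,8,9,10}→6  {4,5,7,8,9,10}→15  {4,6,7,8,9,10}→12  {5,6,7,8,9,10}→15
  7 left: {1,3,4,6,7,8,10}→3  {2,4,5,7,8,9,10}→35  {2,5,6,7,8,9,10}→35  {3,4,6,7,8,9,10}→21  {3,5,6,7,8,9,10}→21  {4,5,6,7,8,9,10}→42
  8 left: {1,3,4,6,7,8,9,10}→24  {2,3,5,6,7,8,9,10}→56  {2,4,5,6,7,8,9,10}→112  {3,4,5,6,7,8,9,10}→84
  9 left: {0,2,3,5,6,7,8,9,10}→56  {1,3,4,5,6,7,8,9,10}→108  {2,3,4,5,6,7,8,9,10}→252
  placing 0:a first → 360 extensions
  placing 1:b first → 308 extensions
total linear extensions = 668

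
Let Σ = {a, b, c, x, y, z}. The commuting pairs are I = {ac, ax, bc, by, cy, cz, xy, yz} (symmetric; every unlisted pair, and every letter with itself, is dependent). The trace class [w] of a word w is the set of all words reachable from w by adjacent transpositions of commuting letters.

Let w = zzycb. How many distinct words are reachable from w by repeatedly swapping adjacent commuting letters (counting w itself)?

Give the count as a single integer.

0(z) covers ∅
1(z) covers 0:z
2(y) covers ∅
3(c) covers ∅
4(b) covers 1:z
floor of heap: 0:z, 2:y, 3:c
completions by unplaced set U, small U first (add the entries for U minus each lowest piece of U):
  |U|=1: {2}:1  {3}:1  {4}:1
  |U|=2: {1,4}:1  {2,3}:2  {2,4}:2  {3,4}:2
  |U|=3: {0,1,4}:1  {1,2,4}:3  {1,3,4}:3  {2,3,4}:6
  start at 0(z): 12
  start at 2(y): 4
  start at 3(c): 4
sum over floor = 20

20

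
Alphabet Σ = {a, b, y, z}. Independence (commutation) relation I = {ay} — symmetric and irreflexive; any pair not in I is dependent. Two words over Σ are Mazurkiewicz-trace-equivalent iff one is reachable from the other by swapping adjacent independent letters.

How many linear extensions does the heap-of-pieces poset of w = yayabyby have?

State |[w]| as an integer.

0(y) covers ∅
1(a) covers ∅
2(y) covers 0:y
3(a) covers 1:a
4(b) covers 2:y, 3:a
5(y) covers 4:b
6(b) covers 5:y
7(y) covers 6:b
floor of heap: 0:y, 1:a
completions by unplaced set U, small U first (add the entries for U minus each lowest piece of U):
  |U|=1: {7}:1
  |U|=2: {6,7}:1
  |U|=3: {5,6,7}:1
  |U|=4: {4,5,6,7}:1
  |U|=5: {2,4,5,6,7}:1  {3,4,5,6,7}:1
  |U|=6: {0,2,4,5,6,7}:1  {1,3,4,5,6,7}:1  {2,3,4,5,6,7}:2
  start at 0(y): 3
  start at 1(a): 3
sum over floor = 6

6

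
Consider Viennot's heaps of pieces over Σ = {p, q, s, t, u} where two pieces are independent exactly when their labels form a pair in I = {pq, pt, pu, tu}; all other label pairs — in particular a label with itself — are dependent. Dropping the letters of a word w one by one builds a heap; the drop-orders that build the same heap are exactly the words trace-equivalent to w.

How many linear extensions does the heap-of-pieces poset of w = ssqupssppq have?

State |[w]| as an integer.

0(s) covers ∅
1(s) covers 0:s
2(q) covers 1:s
3(u) covers 2:q
4(p) covers 1:s
5(s) covers 3:u, 4:p
6(s) covers 5:s
7(p) covers 6:s
8(p) covers 7:p
9(q) covers 6:s
floor of heap: 0:s
completions by unplaced set U, small U first (add the entries for U minus each lowest piece of U):
  |U|=1: {8}:1  {9}:1
  |U|=2: {7,8}:1  {8,9}:2
  |U|=3: {7,8,9}:3
  |U|=4: {6,7,8,9}:3
  |U|=5: {5,6,7,8,9}:3
  |U|=6: {3,5,6,7,8,9}:3  {4,5,6,7,8,9}:3
  |U|=7: {2,3,5,6,7,8,9}:3  {3,4,5,6,7,8,9}:6
  |U|=8: {2,3,4,5,6,7,8,9}:9
  start at 0(s): 9

9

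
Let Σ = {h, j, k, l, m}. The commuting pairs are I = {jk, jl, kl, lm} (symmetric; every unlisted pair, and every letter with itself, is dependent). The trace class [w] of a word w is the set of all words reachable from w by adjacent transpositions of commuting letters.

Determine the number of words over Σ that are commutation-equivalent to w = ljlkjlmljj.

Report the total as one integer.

630

drop 0:l onto floor
drop 1:j onto floor
drop 2:l onto {0:l}
drop 3:k onto floor
drop 4:j onto {1:j}
drop 5:l onto {2:l}
drop 6:m onto {3:k, 4:j}
drop 7:l onto {5:l}
drop 8:j onto {6:m}
drop 9:j onto {8:j}
ground layer = {0:l, 1:j, 3:k}
drop-orders for the pieces not yet dropped (sum over which currently-grounded one goes next):
  1 to go: {7} 1  {9} 1
  2 to go: {5,7} 1  {7,9} 2  {8,9} 1
  3 to go: {2,5,7} 1  {5,7,9} 3  {6,8,9} 1  {7,8,9} 3
  4 to go: {0,2,5,7} 1  {2,5,7,9} 4  {3,6,8,9} 1  {4,6,8,9} 1  {5,7,8,9} 6  {6,7,8,9} 4
  5 to go: {0,2,5,7,9} 5  {1,4,6,8,9} 1  {2,5,7,8,9} 10  {3,4,6,8,9} 2  {3,6,7,8,9} 5  {4,6,7,8,9} 5  {5,6,7,8,9} 10
  6 to go: {0,2,5,7,8,9} 15  {1,3,4,6,8,9} 3  {1,4,6,7,8,9} 6  {2,5,6,7,8,9} 20  {3,4,6,7,8,9} 12  {3,5,6,7,8,9} 15  {4,5,6,7,8,9} 15
  7 to go: {0,2,5,6,7,8,9} 35  {1,3,4,6,7,8,9} 21  {1,4,5,6,7,8,9} 21  {2,3,5,6,7,8,9} 35  {2,4,5,6,7,8,9} 35  {3,4,5,6,7,8,9} 42
  8 to go: {0,2,3,5,6,7,8,9} 70  {0,2,4,5,6,7,8,9} 70  {1,2,4,5,6,7,8,9} 56  {1,3,4,5,6,7,8,9} 84  {2,3,4,5,6,7,8,9} 112
  if 0:l drops first: 252 orders
  if 1:j drops first: 252 orders
  if 3:k drops first: 126 orders
heap linearizations: 630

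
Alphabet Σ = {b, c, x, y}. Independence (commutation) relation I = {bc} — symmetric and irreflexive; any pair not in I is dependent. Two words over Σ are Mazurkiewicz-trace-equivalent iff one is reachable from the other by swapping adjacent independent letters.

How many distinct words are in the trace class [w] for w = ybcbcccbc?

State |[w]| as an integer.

56

0(y) covers ∅
1(b) covers 0:y
2(c) covers 0:y
3(b) covers 1:b
4(c) covers 2:c
5(c) covers 4:c
6(c) covers 5:c
7(b) covers 3:b
8(c) covers 6:c
floor of heap: 0:y
completions by unplaced set U, small U first (add the entries for U minus each lowest piece of U):
  |U|=1: {7}:1  {8}:1
  |U|=2: {3,7}:1  {6,8}:1  {7,8}:2
  |U|=3: {1,3,7}:1  {3,7,8}:3  {5,6,8}:1  {6,7,8}:3
  |U|=4: {1,3,7,8}:4  {3,6,7,8}:6  {4,5,6,8}:1  {5,6,7,8}:4
  |U|=5: {1,3,6,7,8}:10  {2,4,5,6,8}:1  {3,5,6,7,8}:10  {4,5,6,7,8}:5
  |U|=6: {1,3,5,6,7,8}:20  {2,4,5,6,7,8}:6  {3,4,5,6,7,8}:15
  |U|=7: {1,3,4,5,6,7,8}:35  {2,3,4,5,6,7,8}:21
  start at 0(y): 56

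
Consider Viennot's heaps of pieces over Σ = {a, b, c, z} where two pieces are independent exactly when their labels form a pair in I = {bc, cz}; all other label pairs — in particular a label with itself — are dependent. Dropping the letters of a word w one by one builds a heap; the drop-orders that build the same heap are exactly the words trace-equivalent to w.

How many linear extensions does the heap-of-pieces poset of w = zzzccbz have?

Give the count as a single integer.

drop 0:z onto floor
drop 1:z onto {0:z}
drop 2:z onto {1:z}
drop 3:c onto floor
drop 4:c onto {3:c}
drop 5:b onto {2:z}
drop 6:z onto {5:b}
ground layer = {0:z, 3:c}
drop-orders for the pieces not yet dropped (sum over which currently-grounded one goes next):
  1 to go: {4} 1  {6} 1
  2 to go: {3,4} 1  {4,6} 2  {5,6} 1
  3 to go: {2,5,6} 1  {3,4,6} 3  {4,5,6} 3
  4 to go: {1,2,5,6} 1  {2,4,5,6} 4  {3,4,5,6} 6
  5 to go: {0,1,2,5,6} 1  {1,2,4,5,6} 5  {2,3,4,5,6} 10
  if 0:z drops first: 15 orders
  if 3:c drops first: 6 orders
heap linearizations: 21

21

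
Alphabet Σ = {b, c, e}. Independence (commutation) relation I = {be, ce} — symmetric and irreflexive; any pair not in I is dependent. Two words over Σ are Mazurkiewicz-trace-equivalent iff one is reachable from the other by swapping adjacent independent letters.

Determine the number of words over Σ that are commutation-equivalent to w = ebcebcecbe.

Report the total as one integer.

210

#0=e has no predecessor
#1=b has no predecessor
#2=c depends on [1:b]
#3=e depends on [0:e]
#4=b depends on [2:c]
#5=c depends on [4:b]
#6=e depends on [3:e]
#7=c depends on [5:c]
#8=b depends on [7:c]
#9=e depends on [6:e]
sources: [0:e, 1:b]
N(rest) = Σ N(rest − s) over sources s of rest; N(one piece) = 1:
  size 1 → [8]=1  [9]=1
  size 2 → [6,9]=1  [7,8]=1  [8,9]=2
  size 3 → [3,6,9]=1  [5,7,8]=1  [6,8,9]=3  [7,8,9]=3
  size 4 → [0,3,6,9]=1  [3,6,8,9]=4  [4,5,7,8]=1  [5,7,8,9]=4  [6,7,8,9]=6
  size 5 → [0,3,6,8,9]=5  [2,4,5,7,8]=1  [3,6,7,8,9]=10  [4,5,7,8,9]=5  [5,6,7,8,9]=10
  size 6 → [0,3,6,7,8,9]=15  [1,2,4,5,7,8]=1  [2,4,5,7,8,9]=6  [3,5,6,7,8,9]=20  [4,5,6,7,8,9]=15
  size 7 → [0,3,5,6,7,8,9]=35  [1,2,4,5,7,8,9]=7  [2,4,5,6,7,8,9]=21  [3,4,5,6,7,8,9]=35
  size 8 → [0,3,4,5,6,7,8,9]=70  [1,2,4,5,6,7,8,9]=28  [2,3,4,5,6,7,8,9]=56
  first=0(e) contributes 84
  first=1(b) contributes 126
|[w]| = 210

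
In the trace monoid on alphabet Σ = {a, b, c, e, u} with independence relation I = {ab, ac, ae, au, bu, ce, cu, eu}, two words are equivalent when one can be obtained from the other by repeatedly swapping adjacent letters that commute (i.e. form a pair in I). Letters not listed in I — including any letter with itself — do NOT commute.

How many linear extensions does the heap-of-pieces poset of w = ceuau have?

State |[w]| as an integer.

60

drop 0:c onto floor
drop 1:e onto floor
drop 2:u onto floor
drop 3:a onto floor
drop 4:u onto {2:u}
ground layer = {0:c, 1:e, 2:u, 3:a}
drop-orders for the pieces not yet dropped (sum over which currently-grounded one goes next):
  1 to go: {0} 1  {1} 1  {3} 1  {4} 1
  2 to go: {0,1} 2  {0,3} 2  {0,4} 2  {1,3} 2  {1,4} 2  {2,4} 1  {3,4} 2
  3 to go: {0,1,3} 6  {0,1,4} 6  {0,2,4} 3  {0,3,4} 6  {1,2,4} 3  {1,3,4} 6  {2,3,4} 3
  if 0:c drops first: 12 orders
  if 1:e drops first: 12 orders
  if 2:u drops first: 24 orders
  if 3:a drops first: 12 orders
heap linearizations: 60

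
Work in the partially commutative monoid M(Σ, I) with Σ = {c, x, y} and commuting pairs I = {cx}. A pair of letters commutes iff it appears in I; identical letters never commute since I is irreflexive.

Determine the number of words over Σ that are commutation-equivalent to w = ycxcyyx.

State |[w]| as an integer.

drop 0:y onto floor
drop 1:c onto {0:y}
drop 2:x onto {0:y}
drop 3:c onto {1:c}
drop 4:y onto {2:x, 3:c}
drop 5:y onto {4:y}
drop 6:x onto {5:y}
ground layer = {0:y}
drop-orders for the pieces not yet dropped (sum over which currently-grounded one goes next):
  1 to go: {6} 1
  2 to go: {5,6} 1
  3 to go: {4,5,6} 1
  4 to go: {2,4,5,6} 1  {3,4,5,6} 1
  5 to go: {1,3,4,5,6} 1  {2,3,4,5,6} 2
  if 0:y drops first: 3 orders

3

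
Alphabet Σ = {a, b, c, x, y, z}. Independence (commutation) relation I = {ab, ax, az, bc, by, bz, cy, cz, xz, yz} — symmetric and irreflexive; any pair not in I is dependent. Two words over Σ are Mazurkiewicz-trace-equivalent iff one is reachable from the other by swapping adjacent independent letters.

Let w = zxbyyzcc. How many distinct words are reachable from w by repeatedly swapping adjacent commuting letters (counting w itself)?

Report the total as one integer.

840

drop 0:z onto floor
drop 1:x onto floor
drop 2:b onto {1:x}
drop 3:y onto {1:x}
drop 4:y onto {3:y}
drop 5:z onto {0:z}
drop 6:c onto {1:x}
drop 7:c onto {6:c}
ground layer = {0:z, 1:x}
drop-orders for the pieces not yet dropped (sum over which currently-grounded one goes next):
  1 to go: {2} 1  {4} 1  {5} 1  {7} 1
  2 to go: {0,5} 1  {2,4} 2  {2,5} 2  {2,7} 2  {3,4} 1  {4,5} 2  {4,7} 2  {5,7} 2  {6,7} 1
  3 to go: {0,2,5} 3  {0,4,5} 3  {0,5,7} 3  {2,3,4} 3  {2,4,5} 6  {2,4,7} 6  {2,5,7} 6  {2,6,7} 3  {3,4,5} 3  {3,4,7} 3  {4,5,7} 6  {4,6,7} 3  {5,6,7} 3
  4 to go: {0,2,4,5} 12  {0,2,5,7} 12  {0,3,4,5} 6  {0,4,5,7} 12  {0,5,6,7} 6  {2,3,4,5} 12  {2,3,4,7} 12  {2,4,5,7} 24  {2,4,6,7} 12  {2,5,6,7} 12  {3,4,5,7} 12  {3,4,6,7} 6  {4,5,6,7} 12
  5 to go: {0,2,3,4,5} 30  {0,2,4,5,7} 60  {0,2,5,6,7} 30  {0,3,4,5,7} 30  {0,4,5,6,7} 30  {2,3,4,5,7} 60  {2,3,4,6,7} 30  {2,4,5,6,7} 60  {3,4,5,6,7} 30
  6 to go: {0,2,3,4,5,7} 180  {0,2,4,5,6,7} 180  {0,3,4,5,6,7} 90  {1,2,3,4,6,7} 30  {2,3,4,5,6,7} 180
  if 0:z drops first: 210 orders
  if 1:x drops first: 630 orders
heap linearizations: 840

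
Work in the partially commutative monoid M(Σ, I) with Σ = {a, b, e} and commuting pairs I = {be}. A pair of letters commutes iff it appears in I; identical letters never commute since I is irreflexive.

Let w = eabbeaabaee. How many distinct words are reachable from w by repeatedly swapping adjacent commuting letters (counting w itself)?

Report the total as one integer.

0(e) covers ∅
1(a) covers 0:e
2(b) covers 1:a
3(b) covers 2:b
4(e) covers 1:a
5(a) covers 3:b, 4:e
6(a) covers 5:a
7(b) covers 6:a
8(a) covers 7:b
9(e) covers 8:a
10(e) covers 9:e
floor of heap: 0:e
completions by unplaced set U, small U first (add the entries for U minus each lowest piece of U):
  |U|=1: {10}:1
  |U|=2: {9,10}:1
  |U|=3: {8,9,10}:1
  |U|=4: {7,8,9,10}:1
  |U|=5: {6,7,8,9,10}:1
  |U|=6: {5,6,7,8,9,10}:1
  |U|=7: {3,5,6,7,8,9,10}:1  {4,5,6,7,8,9,10}:1
  |U|=8: {2,3,5,6,7,8,9,10}:1  {3,4,5,6,7,8,9,10}:2
  |U|=9: {2,3,4,5,6,7,8,9,10}:3
  start at 0(e): 3

3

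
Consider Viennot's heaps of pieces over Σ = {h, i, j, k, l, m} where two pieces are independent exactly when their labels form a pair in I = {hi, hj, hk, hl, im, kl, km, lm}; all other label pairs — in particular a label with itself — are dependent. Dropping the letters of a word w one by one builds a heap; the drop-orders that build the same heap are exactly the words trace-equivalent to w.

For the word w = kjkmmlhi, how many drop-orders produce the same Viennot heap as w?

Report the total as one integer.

#0=k has no predecessor
#1=j depends on [0:k]
#2=k depends on [1:j]
#3=m depends on [1:j]
#4=m depends on [3:m]
#5=l depends on [1:j]
#6=h depends on [4:m]
#7=i depends on [2:k, 5:l]
sources: [0:k]
N(rest) = Σ N(rest − s) over sources s of rest; N(one piece) = 1:
  size 1 → [6]=1  [7]=1
  size 2 → [2,7]=1  [4,6]=1  [5,7]=1  [6,7]=2
  size 3 → [2,5,7]=2  [2,6,7]=3  [3,4,6]=1  [4,6,7]=3  [5,6,7]=3
  size 4 → [2,4,6,7]=6  [2,5,6,7]=8  [3,4,6,7]=4  [4,5,6,7]=6
  size 5 → [2,3,4,6,7]=10  [2,4,5,6,7]=20  [3,4,5,6,7]=10
  size 6 → [2,3,4,5,6,7]=40
  first=0(k) contributes 40

40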